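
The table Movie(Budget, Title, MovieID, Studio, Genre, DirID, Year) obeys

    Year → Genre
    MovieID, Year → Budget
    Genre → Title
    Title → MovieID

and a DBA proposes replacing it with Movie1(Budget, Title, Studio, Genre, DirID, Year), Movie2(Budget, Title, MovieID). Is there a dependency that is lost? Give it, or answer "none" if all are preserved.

Year → Genre lies within Movie1.
MovieID, Year → Budget: restricted closure across fragments reaches Budget.
Genre → Title lies within Movie1.
Title → MovieID lies within Movie2.
Every dependency is enforceable on the fragments, so the decomposition is dependency-preserving.

none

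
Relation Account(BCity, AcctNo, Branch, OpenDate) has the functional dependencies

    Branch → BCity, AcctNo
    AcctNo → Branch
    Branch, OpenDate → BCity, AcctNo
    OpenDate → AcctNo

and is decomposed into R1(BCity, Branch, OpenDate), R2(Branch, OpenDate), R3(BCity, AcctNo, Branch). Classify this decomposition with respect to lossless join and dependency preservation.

lossless and dependency-preserving

Lossless test (chase): Rows 1 and 2 agree on Branch; apply Branch→BCity, AcctNo and equate their BCity, AcctNo entries. Rows 1 and 3 agree on Branch; apply Branch→BCity, AcctNo and equate their BCity, AcctNo entries. Row 1 is now all distinguished symbols — the join is lossless.
Dependency preservation: Branch, OpenDate → BCity, AcctNo; OpenDate → AcctNo are not contained in any single fragment, but the restricted closure of each left-hand side across the fragments still reaches the right-hand side; the remaining FDs each lie inside some fragment. All dependencies are preserved.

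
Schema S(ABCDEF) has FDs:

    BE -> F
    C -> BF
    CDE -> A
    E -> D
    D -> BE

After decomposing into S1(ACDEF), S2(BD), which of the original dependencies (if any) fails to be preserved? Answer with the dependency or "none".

Check C → BF: no single fragment contains all of {BCF}, and the restricted closure of {C} across the fragments never reaches {BF}.
BE → F is preserved.
CDE → A is preserved.
E → D is preserved.
D → BE is preserved.

C -> BF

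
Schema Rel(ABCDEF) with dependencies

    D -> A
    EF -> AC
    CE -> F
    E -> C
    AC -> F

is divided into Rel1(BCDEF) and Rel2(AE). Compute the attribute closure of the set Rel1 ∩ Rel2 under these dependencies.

ACEF

Rel1 ∩ Rel2 = {E}.
E → C applies, adding C
CE → F applies, adding F
EF → AC applies, adding A
Closure: {ACEF}.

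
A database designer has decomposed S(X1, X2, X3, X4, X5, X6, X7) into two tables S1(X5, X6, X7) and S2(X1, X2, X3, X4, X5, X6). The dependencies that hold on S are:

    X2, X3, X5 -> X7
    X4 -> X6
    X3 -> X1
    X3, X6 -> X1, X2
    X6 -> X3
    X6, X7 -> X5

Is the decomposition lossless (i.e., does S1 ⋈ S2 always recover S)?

Common attributes: S1 ∩ S2 = {X5, X6}.
Closure of {X5, X6}: X6 → X3 applies, adding X3; X3 → X1 applies, adding X1; X3, X6 → X1, X2 applies, adding X2; X2, X3, X5 → X7 applies, adding X7. So (X5, X6)⁺ = {X1, X2, X3, X5, X6, X7}.
This closure contains every attribute of S1, so S1 ∩ S2 → S1. The join is lossless.

Yes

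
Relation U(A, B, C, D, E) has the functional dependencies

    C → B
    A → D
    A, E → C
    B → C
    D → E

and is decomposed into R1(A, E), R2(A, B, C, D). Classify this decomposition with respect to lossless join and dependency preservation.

Lossless test: (A)⁺ = {A, B, C, D, E}, which contains all of one fragment — lossless.
Dependency preservation: the restricted closure of {D} across the fragments never reaches {E}, so D → E cannot be enforced without a join — not preserved.

lossless but not dependency-preserving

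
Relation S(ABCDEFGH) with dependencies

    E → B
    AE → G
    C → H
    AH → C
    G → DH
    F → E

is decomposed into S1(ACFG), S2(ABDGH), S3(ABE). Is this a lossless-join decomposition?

Chase test. Columns are ABCDEFGH; row i has aⱼ where attribute j ∈ Si, else bᵢⱼ.
Initial tableau (one row per fragment):
  row 1: a1 b12 a3 b14 b15 a6 a7 b18
  row 2: a1 a2 b23 a4 b25 b26 a7 a8
  row 3: a1 a2 b33 b34 a5 b36 b37 b38
Rows 1 and 2 agree on G; apply G→DH and equate their DH entries.
Rows 1 and 2 agree on AH; apply AH→C and equate their C entries.
No row becomes fully distinguished — the join is lossy.

No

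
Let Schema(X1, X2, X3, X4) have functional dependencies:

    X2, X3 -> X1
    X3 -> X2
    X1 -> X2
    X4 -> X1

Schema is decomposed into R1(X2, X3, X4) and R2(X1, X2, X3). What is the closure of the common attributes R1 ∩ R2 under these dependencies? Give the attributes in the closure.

X1, X2, X3

R1 ∩ R2 = {X2, X3}.
X2, X3 → X1 applies, adding X1
Closure: {X1, X2, X3}.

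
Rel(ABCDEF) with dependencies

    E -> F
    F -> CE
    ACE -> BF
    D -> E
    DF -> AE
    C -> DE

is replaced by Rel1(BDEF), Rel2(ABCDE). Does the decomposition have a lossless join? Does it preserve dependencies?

Lossless test: (BDE)⁺ = {ABCDEF}, which contains all of one fragment — lossless.
Dependency preservation: F → CE; ACE → BF; DF → AE are not contained in any single fragment, but the restricted closure of each left-hand side across the fragments still reaches the right-hand side; the remaining FDs each lie inside some fragment. All dependencies are preserved.

lossless and dependency-preserving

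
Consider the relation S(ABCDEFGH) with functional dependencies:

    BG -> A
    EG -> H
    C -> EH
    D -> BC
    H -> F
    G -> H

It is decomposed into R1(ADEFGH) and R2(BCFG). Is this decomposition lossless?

Common attributes: R1 ∩ R2 = {FG}.
Closure of {FG}: G → H applies, adding H. So (FG)⁺ = {FGH}.
The closure contains neither all of R1 = {ADEFGH} nor all of R2 = {BCFG}, so the common attributes are not a superkey of either fragment. The join is lossy.

No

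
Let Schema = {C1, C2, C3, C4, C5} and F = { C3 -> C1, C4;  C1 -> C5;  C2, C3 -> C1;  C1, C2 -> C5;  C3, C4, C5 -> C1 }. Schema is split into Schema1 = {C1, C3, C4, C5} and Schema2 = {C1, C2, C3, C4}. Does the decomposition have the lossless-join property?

Yes

Common attributes: Schema1 ∩ Schema2 = {C1, C3, C4}.
Closure of {C1, C3, C4}: C1 → C5 applies, adding C5. So (C1, C3, C4)⁺ = {C1, C3, C4, C5}.
This closure contains every attribute of Schema1, so Schema1 ∩ Schema2 → Schema1. The join is lossless.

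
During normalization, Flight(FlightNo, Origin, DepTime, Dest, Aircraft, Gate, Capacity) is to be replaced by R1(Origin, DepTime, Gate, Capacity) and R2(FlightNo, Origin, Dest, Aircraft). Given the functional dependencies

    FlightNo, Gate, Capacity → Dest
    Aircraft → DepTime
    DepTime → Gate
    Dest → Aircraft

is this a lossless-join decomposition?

Common attributes: R1 ∩ R2 = {Origin}.
No dependency enlarges {Origin}, so (Origin)⁺ = {Origin}.
The closure contains neither all of R1 = {Origin, DepTime, Gate, Capacity} nor all of R2 = {FlightNo, Origin, Dest, Aircraft}, so the common attributes are not a superkey of either fragment. The join is lossy.

No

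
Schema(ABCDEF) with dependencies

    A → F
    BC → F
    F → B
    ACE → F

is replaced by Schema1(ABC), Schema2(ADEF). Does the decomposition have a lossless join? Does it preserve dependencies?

Lossless test: (A)⁺ = {ABF}, which is a superkey of neither fragment — lossy.
Dependency preservation: the restricted closure of {BC} across the fragments never reaches {F}, so BC → F cannot be enforced without a join — not preserved.

lossy and not dependency-preserving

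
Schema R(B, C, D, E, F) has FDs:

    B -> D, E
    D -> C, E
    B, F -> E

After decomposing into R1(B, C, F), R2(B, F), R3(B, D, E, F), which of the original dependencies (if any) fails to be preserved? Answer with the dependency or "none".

D -> C, E

Check D → C, E: no single fragment contains all of {C, D, E}, and the restricted closure of {D} across the fragments never reaches {C, E}.
B → D, E is preserved.
B, F → E is preserved.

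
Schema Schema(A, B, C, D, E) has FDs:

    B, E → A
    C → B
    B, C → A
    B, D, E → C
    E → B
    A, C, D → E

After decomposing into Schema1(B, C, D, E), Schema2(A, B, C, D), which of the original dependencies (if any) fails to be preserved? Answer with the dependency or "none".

B, E → A

Check B, E → A: no single fragment contains all of {A, B, E}, and the restricted closure of {B, E} across the fragments never reaches {A}.
C → B is preserved.
B, C → A is preserved.
B, D, E → C is preserved.
E → B is preserved.
A, C, D → E is preserved.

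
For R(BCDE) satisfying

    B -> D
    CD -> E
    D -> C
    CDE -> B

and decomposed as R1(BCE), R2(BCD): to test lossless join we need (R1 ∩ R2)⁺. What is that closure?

BCDE

R1 ∩ R2 = {BC}.
B → D applies, adding D
CD → E applies, adding E
Closure: {BCDE}.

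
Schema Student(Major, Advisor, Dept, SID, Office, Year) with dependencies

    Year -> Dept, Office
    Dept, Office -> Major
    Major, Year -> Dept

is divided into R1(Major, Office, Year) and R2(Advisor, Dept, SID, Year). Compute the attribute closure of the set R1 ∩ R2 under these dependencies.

R1 ∩ R2 = {Year}.
Year → Dept, Office applies, adding Dept, Office
Dept, Office → Major applies, adding Major
Closure: {Major, Dept, Office, Year}.

Major, Dept, Office, Year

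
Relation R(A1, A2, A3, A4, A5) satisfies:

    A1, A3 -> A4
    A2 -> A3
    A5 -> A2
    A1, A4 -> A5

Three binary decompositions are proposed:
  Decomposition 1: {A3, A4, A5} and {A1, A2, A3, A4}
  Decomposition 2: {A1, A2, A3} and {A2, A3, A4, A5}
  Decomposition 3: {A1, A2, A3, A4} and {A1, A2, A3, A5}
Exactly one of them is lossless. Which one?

Decomposition 1: common = {A3, A4}, closure = {A3, A4} → lossy.
Decomposition 2: common = {A2, A3}, closure = {A2, A3} → lossy.
Decomposition 3: common = {A1, A2, A3}, closure = {A1, A2, A3, A4, A5} → lossless.

Decomposition 3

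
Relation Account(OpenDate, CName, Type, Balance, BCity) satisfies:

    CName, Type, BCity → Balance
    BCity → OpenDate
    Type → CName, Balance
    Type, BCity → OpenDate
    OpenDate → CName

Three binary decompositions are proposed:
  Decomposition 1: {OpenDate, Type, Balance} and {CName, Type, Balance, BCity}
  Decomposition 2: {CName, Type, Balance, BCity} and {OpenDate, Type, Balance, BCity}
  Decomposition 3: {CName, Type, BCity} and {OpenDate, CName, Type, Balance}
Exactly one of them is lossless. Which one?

Decomposition 1: common = {Type, Balance}, closure = {CName, Type, Balance} → lossy.
Decomposition 2: common = {Type, Balance, BCity}, closure = {OpenDate, CName, Type, Balance, BCity} → lossless.
Decomposition 3: common = {CName, Type}, closure = {CName, Type, Balance} → lossy.

Decomposition 2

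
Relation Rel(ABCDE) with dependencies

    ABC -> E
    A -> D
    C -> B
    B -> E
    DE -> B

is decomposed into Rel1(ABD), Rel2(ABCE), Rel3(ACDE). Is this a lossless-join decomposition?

Chase test. Columns are ABCDE; row i has aⱼ where attribute j ∈ Reli, else bᵢⱼ.
Initial tableau (one row per fragment):
  row 1: a1 a2 b13 a4 b15
  row 2: a1 a2 a3 b24 a5
  row 3: a1 b32 a3 a4 a5
Rows 1 and 2 agree on A; apply A→D and equate their D entries.
Rows 2 and 3 agree on C; apply C→B and equate their B entries.
Rows 1 and 2 agree on B; apply B→E and equate their E entries.
Row 2 is now all distinguished symbols — the join is lossless.

Yes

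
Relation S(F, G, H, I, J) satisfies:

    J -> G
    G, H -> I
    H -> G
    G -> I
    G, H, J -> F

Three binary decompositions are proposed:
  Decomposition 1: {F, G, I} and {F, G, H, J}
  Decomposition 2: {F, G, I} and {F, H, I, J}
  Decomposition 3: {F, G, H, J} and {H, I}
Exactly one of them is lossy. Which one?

Decomposition 1: common = {F, G}, closure = {F, G, I} → lossless.
Decomposition 2: common = {F, I}, closure = {F, I} → lossy.
Decomposition 3: common = {H}, closure = {G, H, I} → lossless.

Decomposition 2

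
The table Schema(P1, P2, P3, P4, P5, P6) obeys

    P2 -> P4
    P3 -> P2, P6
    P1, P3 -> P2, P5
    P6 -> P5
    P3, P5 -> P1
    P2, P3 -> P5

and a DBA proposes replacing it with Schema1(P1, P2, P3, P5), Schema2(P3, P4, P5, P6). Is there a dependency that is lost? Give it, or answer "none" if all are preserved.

P2 -> P4

Check P2 → P4: no single fragment contains all of {P2, P4}, and the restricted closure of {P2} across the fragments never reaches {P4}.
P3 → P2, P6 is preserved.
P1, P3 → P2, P5 is preserved.
P6 → P5 is preserved.
P3, P5 → P1 is preserved.
P2, P3 → P5 is preserved.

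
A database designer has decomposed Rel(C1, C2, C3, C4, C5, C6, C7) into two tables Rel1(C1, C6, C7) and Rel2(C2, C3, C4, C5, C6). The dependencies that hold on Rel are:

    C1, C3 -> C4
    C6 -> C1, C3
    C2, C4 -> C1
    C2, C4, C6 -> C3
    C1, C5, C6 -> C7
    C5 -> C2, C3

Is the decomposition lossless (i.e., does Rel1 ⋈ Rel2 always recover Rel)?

No

Common attributes: Rel1 ∩ Rel2 = {C6}.
Closure of {C6}: C6 → C1, C3 applies, adding C1, C3; C1, C3 → C4 applies, adding C4. So (C6)⁺ = {C1, C3, C4, C6}.
The closure contains neither all of Rel1 = {C1, C6, C7} nor all of Rel2 = {C2, C3, C4, C5, C6}, so the common attributes are not a superkey of either fragment. The join is lossy.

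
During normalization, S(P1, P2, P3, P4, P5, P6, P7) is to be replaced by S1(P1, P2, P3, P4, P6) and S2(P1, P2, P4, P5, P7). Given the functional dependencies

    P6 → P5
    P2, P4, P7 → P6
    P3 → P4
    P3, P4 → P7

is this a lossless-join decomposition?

Common attributes: S1 ∩ S2 = {P1, P2, P4}.
No dependency enlarges {P1, P2, P4}, so (P1, P2, P4)⁺ = {P1, P2, P4}.
The closure contains neither all of S1 = {P1, P2, P3, P4, P6} nor all of S2 = {P1, P2, P4, P5, P7}, so the common attributes are not a superkey of either fragment. The join is lossy.

No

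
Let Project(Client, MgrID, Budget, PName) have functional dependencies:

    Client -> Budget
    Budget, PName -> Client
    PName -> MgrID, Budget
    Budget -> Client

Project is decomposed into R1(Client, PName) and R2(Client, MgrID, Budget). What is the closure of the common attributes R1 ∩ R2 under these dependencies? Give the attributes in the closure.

Client, Budget

R1 ∩ R2 = {Client}.
Client → Budget applies, adding Budget
Closure: {Client, Budget}.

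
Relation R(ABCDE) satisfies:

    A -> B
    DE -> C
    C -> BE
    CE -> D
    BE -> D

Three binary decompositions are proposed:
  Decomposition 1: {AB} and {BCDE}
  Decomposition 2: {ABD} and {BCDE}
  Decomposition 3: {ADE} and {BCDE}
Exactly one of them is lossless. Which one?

Decomposition 3

Decomposition 1: common = {B}, closure = {B} → lossy.
Decomposition 2: common = {BD}, closure = {BD} → lossy.
Decomposition 3: common = {DE}, closure = {BCDE} → lossless.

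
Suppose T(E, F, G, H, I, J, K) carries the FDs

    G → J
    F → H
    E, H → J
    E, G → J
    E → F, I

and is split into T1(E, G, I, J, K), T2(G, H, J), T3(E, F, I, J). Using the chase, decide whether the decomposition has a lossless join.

Chase test. Columns are E, F, G, H, I, J, K; row i has aⱼ where attribute j ∈ Ti, else bᵢⱼ.
Initial tableau (one row per fragment):
  row 1: a1 b12 a3 b14 a5 a6 a7
  row 2: b21 b22 a3 a4 b25 a6 b27
  row 3: a1 a2 b33 b34 a5 a6 b37
Rows 1 and 3 agree on E; apply E→F, I and equate their F, I entries.
Rows 1 and 3 agree on F; apply F→H and equate their H entries.
No row becomes fully distinguished — the join is lossy.

No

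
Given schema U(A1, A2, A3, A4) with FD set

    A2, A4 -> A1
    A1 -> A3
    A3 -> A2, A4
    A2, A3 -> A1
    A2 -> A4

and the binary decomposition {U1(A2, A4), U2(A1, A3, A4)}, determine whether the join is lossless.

Common attributes: U1 ∩ U2 = {A4}.
No dependency enlarges {A4}, so (A4)⁺ = {A4}.
The closure contains neither all of U1 = {A2, A4} nor all of U2 = {A1, A3, A4}, so the common attributes are not a superkey of either fragment. The join is lossy.

No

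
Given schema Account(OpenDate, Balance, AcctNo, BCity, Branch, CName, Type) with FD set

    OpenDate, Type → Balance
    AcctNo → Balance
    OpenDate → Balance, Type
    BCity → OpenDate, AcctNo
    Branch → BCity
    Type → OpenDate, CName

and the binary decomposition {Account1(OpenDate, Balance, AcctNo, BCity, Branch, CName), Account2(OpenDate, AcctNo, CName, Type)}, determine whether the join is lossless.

Common attributes: Account1 ∩ Account2 = {OpenDate, AcctNo, CName}.
Closure of {OpenDate, AcctNo, CName}: AcctNo → Balance applies, adding Balance; OpenDate → Balance, Type applies, adding Type. So (OpenDate, AcctNo, CName)⁺ = {OpenDate, Balance, AcctNo, CName, Type}.
This closure contains every attribute of Account2, so Account1 ∩ Account2 → Account2. The join is lossless.

Yes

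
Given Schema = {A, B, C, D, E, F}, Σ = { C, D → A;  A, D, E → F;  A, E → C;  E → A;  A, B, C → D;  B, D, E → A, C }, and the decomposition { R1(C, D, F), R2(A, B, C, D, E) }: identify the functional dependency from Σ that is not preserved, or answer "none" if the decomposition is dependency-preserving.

A, D, E → F

Check A, D, E → F: no single fragment contains all of {A, D, E, F}, and the restricted closure of {A, D, E} across the fragments never reaches {F}.
C, D → A is preserved.
A, E → C is preserved.
E → A is preserved.
A, B, C → D is preserved.
B, D, E → A, C is preserved.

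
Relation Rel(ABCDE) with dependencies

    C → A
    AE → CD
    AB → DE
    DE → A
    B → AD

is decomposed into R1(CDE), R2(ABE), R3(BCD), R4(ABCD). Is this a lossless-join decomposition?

Yes

Chase test. Columns are ABCDE; row i has aⱼ where attribute j ∈ Ri, else bᵢⱼ.
Initial tableau (one row per fragment):
  row 1: b11 b12 a3 a4 a5
  row 2: a1 a2 b23 b24 a5
  row 3: b31 a2 a3 a4 b35
  row 4: a1 a2 a3 a4 b45
Rows 1 and 3 agree on C; apply C→A and equate their A entries.
Rows 1 and 4 agree on C; apply C→A and equate their A entries.
Rows 1 and 2 agree on AE; apply AE→CD and equate their CD entries.
Rows 2 and 3 agree on AB; apply AB→DE and equate their DE entries.
Rows 2 and 4 agree on AB; apply AB→DE and equate their DE entries.
Row 2 is now all distinguished symbols — the join is lossless.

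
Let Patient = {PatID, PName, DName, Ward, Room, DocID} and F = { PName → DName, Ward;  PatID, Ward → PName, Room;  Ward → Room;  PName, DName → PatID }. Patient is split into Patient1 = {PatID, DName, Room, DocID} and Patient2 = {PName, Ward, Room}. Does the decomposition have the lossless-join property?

Common attributes: Patient1 ∩ Patient2 = {Room}.
No dependency enlarges {Room}, so (Room)⁺ = {Room}.
The closure contains neither all of Patient1 = {PatID, DName, Room, DocID} nor all of Patient2 = {PName, Ward, Room}, so the common attributes are not a superkey of either fragment. The join is lossy.

No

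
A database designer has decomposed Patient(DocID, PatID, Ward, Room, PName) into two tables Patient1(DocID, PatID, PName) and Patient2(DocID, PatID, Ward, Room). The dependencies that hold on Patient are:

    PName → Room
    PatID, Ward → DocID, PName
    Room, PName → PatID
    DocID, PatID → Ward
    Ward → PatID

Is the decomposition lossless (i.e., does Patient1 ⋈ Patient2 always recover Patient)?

Yes

Common attributes: Patient1 ∩ Patient2 = {DocID, PatID}.
Closure of {DocID, PatID}: DocID, PatID → Ward applies, adding Ward; PatID, Ward → DocID, PName applies, adding PName; PName → Room applies, adding Room. So (DocID, PatID)⁺ = {DocID, PatID, Ward, Room, PName}.
This closure contains every attribute of Patient1, so Patient1 ∩ Patient2 → Patient1. The join is lossless.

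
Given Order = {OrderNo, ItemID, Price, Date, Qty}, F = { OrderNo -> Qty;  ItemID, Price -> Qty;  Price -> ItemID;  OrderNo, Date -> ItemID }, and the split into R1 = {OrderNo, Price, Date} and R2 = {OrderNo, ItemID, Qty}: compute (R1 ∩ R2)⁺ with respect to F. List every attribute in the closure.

R1 ∩ R2 = {OrderNo}.
OrderNo → Qty applies, adding Qty
Closure: {OrderNo, Qty}.

OrderNo, Qty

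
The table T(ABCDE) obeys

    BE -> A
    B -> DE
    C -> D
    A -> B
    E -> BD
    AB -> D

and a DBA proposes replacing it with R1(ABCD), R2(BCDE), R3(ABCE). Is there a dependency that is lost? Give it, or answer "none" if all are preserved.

none

BE → A lies within R3.
B → DE lies within R2.
C → D lies within R1.
A → B lies within R1.
E → BD lies within R2.
AB → D lies within R1.
Every dependency is enforceable on the fragments, so the decomposition is dependency-preserving.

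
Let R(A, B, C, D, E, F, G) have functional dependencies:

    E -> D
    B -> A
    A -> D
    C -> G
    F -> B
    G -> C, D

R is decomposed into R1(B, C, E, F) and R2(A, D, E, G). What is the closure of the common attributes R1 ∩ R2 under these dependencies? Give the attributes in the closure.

R1 ∩ R2 = {E}.
E → D applies, adding D
Closure: {D, E}.

D, E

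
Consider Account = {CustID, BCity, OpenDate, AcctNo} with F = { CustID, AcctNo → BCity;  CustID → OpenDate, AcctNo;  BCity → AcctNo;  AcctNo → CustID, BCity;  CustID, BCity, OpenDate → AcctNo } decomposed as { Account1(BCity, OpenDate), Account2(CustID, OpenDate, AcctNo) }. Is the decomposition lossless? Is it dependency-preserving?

Lossless test: (OpenDate)⁺ = {OpenDate}, which is a superkey of neither fragment — lossy.
Dependency preservation: the restricted closure of {CustID, AcctNo} across the fragments never reaches {BCity}, so CustID, AcctNo → BCity cannot be enforced without a join — not preserved.

lossy and not dependency-preserving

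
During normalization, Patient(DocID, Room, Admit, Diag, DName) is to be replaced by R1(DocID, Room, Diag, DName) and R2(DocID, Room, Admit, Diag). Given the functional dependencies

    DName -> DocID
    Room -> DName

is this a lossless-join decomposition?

Yes

Common attributes: R1 ∩ R2 = {DocID, Room, Diag}.
Closure of {DocID, Room, Diag}: Room → DName applies, adding DName. So (DocID, Room, Diag)⁺ = {DocID, Room, Diag, DName}.
This closure contains every attribute of R1, so R1 ∩ R2 → R1. The join is lossless.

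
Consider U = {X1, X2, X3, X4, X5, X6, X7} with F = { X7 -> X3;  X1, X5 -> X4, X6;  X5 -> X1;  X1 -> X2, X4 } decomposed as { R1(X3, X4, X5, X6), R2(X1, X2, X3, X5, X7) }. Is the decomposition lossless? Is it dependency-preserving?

lossless but not dependency-preserving

Lossless test: (X3, X5)⁺ = {X1, X2, X3, X4, X5, X6}, which contains all of one fragment — lossless.
Dependency preservation: the restricted closure of {X1} across the fragments never reaches {X2, X4}, so X1 → X2, X4 cannot be enforced without a join — not preserved.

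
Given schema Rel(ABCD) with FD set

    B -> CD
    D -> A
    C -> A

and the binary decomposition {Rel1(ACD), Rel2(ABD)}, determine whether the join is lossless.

Common attributes: Rel1 ∩ Rel2 = {AD}.
No dependency enlarges {AD}, so (AD)⁺ = {AD}.
The closure contains neither all of Rel1 = {ACD} nor all of Rel2 = {ABD}, so the common attributes are not a superkey of either fragment. The join is lossy.

No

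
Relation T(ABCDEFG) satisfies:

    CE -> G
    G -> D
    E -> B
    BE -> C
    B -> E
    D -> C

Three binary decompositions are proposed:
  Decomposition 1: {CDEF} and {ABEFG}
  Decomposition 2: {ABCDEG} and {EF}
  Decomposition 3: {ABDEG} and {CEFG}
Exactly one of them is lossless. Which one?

Decomposition 1: common = {EF}, closure = {BCDEFG} → lossless.
Decomposition 2: common = {E}, closure = {BCDEG} → lossy.
Decomposition 3: common = {EG}, closure = {BCDEG} → lossy.

Decomposition 1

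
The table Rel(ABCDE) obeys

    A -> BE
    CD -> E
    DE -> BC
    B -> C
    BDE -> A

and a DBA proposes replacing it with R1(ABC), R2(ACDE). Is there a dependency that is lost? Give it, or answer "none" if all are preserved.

A → BE: restricted closure across fragments reaches BE.
CD → E lies within R2.
DE → BC: restricted closure across fragments reaches BC.
B → C lies within R1.
BDE → A: restricted closure across fragments reaches A.
Every dependency is enforceable on the fragments, so the decomposition is dependency-preserving.

none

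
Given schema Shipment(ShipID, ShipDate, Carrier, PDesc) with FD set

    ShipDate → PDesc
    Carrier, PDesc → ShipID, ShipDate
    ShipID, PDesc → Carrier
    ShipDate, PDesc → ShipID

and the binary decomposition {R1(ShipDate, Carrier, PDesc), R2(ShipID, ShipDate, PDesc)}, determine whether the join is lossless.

Common attributes: R1 ∩ R2 = {ShipDate, PDesc}.
Closure of {ShipDate, PDesc}: ShipDate, PDesc → ShipID applies, adding ShipID; ShipID, PDesc → Carrier applies, adding Carrier. So (ShipDate, PDesc)⁺ = {ShipID, ShipDate, Carrier, PDesc}.
This closure contains every attribute of R1, so R1 ∩ R2 → R1. The join is lossless.

Yes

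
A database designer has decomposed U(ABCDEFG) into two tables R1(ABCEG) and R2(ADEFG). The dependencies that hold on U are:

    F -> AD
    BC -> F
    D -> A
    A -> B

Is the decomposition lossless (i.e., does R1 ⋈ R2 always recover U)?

Common attributes: R1 ∩ R2 = {AEG}.
Closure of {AEG}: A → B applies, adding B. So (AEG)⁺ = {ABEG}.
The closure contains neither all of R1 = {ABCEG} nor all of R2 = {ADEFG}, so the common attributes are not a superkey of either fragment. The join is lossy.

No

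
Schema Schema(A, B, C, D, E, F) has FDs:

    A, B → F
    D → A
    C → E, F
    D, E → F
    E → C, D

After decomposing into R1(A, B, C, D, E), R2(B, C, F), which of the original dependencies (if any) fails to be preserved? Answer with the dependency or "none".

Check A, B → F: no single fragment contains all of {A, B, F}, and the restricted closure of {A, B} across the fragments never reaches {F}.
D → A is preserved.
C → E, F is preserved.
D, E → F is preserved.
E → C, D is preserved.

A, B → F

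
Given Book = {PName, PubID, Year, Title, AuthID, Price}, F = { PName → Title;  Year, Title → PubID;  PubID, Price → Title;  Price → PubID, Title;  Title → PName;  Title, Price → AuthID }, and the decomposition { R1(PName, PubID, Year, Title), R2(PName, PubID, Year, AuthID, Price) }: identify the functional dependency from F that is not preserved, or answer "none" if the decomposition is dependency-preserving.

none

PName → Title lies within R1.
Year, Title → PubID lies within R1.
PubID, Price → Title: restricted closure across fragments reaches Title.
Price → PubID, Title: restricted closure across fragments reaches PubID, Title.
Title → PName lies within R1.
Title, Price → AuthID: restricted closure across fragments reaches AuthID.
Every dependency is enforceable on the fragments, so the decomposition is dependency-preserving.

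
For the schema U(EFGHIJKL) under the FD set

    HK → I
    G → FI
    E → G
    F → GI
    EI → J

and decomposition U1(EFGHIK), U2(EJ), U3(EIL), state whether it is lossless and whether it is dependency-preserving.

Lossless test (chase): Rows 1 and 2 agree on E; apply E→G and equate their G entries. Rows 1 and 3 agree on E; apply E→G and equate their G entries. Rows 1 and 3 agree on EI; apply EI→J and equate their J entries. Rows 1 and 2 agree on G; apply G→FI and equate their FI entries. Rows 1 and 3 agree on G; apply G→FI and equate their FI entries. Rows 1 and 2 agree on EI; apply EI→J and equate their J entries. No row becomes fully distinguished — the join is lossy.
Dependency preservation: EI → J is not contained in any single fragment, but the restricted closure of its left-hand side across the fragments still reaches the right-hand side; the remaining FDs each lie inside some fragment. All dependencies are preserved.

lossy but dependency-preserving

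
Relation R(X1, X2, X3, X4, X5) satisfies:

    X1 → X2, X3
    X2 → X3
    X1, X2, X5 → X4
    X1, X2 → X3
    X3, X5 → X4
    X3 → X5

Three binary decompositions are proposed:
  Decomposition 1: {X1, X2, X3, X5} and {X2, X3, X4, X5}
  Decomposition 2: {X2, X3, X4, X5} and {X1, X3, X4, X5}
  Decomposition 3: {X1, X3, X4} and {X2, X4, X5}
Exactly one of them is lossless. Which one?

Decomposition 1

Decomposition 1: common = {X2, X3, X5}, closure = {X2, X3, X4, X5} → lossless.
Decomposition 2: common = {X3, X4, X5}, closure = {X3, X4, X5} → lossy.
Decomposition 3: common = {X4}, closure = {X4} → lossy.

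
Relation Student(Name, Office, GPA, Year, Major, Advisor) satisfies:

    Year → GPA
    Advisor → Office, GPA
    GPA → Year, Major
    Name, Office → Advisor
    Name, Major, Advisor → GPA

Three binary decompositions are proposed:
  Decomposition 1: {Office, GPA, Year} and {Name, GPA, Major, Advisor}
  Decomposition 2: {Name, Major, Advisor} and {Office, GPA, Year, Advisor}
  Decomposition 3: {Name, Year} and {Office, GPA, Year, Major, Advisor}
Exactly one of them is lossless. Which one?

Decomposition 1: common = {GPA}, closure = {GPA, Year, Major} → lossy.
Decomposition 2: common = {Advisor}, closure = {Office, GPA, Year, Major, Advisor} → lossless.
Decomposition 3: common = {Year}, closure = {GPA, Year, Major} → lossy.

Decomposition 2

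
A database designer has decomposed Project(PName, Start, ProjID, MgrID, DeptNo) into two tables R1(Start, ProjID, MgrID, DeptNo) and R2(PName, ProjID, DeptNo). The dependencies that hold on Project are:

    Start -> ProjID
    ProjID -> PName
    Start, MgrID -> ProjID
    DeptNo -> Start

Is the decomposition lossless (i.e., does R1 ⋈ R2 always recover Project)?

Common attributes: R1 ∩ R2 = {ProjID, DeptNo}.
Closure of {ProjID, DeptNo}: ProjID → PName applies, adding PName; DeptNo → Start applies, adding Start. So (ProjID, DeptNo)⁺ = {PName, Start, ProjID, DeptNo}.
This closure contains every attribute of R2, so R1 ∩ R2 → R2. The join is lossless.

Yes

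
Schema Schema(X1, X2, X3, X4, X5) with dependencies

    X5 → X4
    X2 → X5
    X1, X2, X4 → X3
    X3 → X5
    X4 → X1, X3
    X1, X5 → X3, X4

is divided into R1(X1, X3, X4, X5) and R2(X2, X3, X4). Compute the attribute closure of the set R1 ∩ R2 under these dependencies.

X1, X3, X4, X5

R1 ∩ R2 = {X3, X4}.
X3 → X5 applies, adding X5
X4 → X1, X3 applies, adding X1
Closure: {X1, X3, X4, X5}.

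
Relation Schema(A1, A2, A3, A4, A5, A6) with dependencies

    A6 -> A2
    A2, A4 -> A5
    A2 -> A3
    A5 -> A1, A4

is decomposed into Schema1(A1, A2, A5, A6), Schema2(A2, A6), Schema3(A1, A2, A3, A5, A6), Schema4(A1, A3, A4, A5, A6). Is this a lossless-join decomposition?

Chase test. Columns are A1, A2, A3, A4, A5, A6; row i has aⱼ where attribute j ∈ Schemai, else bᵢⱼ.
Initial tableau (one row per fragment):
  row 1: a1 a2 b13 b14 a5 a6
  row 2: b21 a2 b23 b24 b25 a6
  row 3: a1 a2 a3 b34 a5 a6
  row 4: a1 b42 a3 a4 a5 a6
Rows 1 and 4 agree on A6; apply A6→A2 and equate their A2 entries.
Rows 1 and 2 agree on A2; apply A2→A3 and equate their A3 entries.
Rows 1 and 3 agree on A2; apply A2→A3 and equate their A3 entries.
Rows 1 and 3 agree on A5; apply A5→A1, A4 and equate their A1, A4 entries.
Rows 1 and 4 agree on A5; apply A5→A1, A4 and equate their A1, A4 entries.
Row 1 is now all distinguished symbols — the join is lossless.

Yes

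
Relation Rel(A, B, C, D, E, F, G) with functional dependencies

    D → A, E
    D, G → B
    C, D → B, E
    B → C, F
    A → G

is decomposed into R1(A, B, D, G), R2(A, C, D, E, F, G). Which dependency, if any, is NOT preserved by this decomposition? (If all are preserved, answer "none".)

B → C, F

Check B → C, F: no single fragment contains all of {B, C, F}, and the restricted closure of {B} across the fragments never reaches {C, F}.
D → A, E is preserved.
D, G → B is preserved.
C, D → B, E is preserved.
A → G is preserved.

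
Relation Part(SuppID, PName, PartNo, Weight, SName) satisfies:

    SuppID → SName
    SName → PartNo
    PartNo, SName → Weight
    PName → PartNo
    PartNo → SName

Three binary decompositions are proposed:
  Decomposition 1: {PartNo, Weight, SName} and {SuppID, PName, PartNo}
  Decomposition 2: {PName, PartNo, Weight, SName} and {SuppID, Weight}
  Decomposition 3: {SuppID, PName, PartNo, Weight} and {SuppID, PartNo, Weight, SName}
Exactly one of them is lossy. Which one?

Decomposition 2

Decomposition 1: common = {PartNo}, closure = {PartNo, Weight, SName} → lossless.
Decomposition 2: common = {Weight}, closure = {Weight} → lossy.
Decomposition 3: common = {SuppID, PartNo, Weight}, closure = {SuppID, PartNo, Weight, SName} → lossless.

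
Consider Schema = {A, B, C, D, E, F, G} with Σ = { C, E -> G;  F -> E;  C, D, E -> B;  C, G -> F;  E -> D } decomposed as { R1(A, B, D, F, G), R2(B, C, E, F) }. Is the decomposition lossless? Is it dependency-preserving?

lossy and not dependency-preserving

Lossless test: (B, F)⁺ = {B, D, E, F}, which is a superkey of neither fragment — lossy.
Dependency preservation: the restricted closure of {C, E} across the fragments never reaches {G}, so C, E → G cannot be enforced without a join — not preserved.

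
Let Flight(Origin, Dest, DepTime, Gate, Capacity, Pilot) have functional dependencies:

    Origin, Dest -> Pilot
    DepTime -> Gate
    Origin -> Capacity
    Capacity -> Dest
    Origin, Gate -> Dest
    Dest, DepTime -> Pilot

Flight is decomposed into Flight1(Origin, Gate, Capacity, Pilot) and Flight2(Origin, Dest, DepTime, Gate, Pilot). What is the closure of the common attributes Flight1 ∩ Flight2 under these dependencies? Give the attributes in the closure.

Origin, Dest, Gate, Capacity, Pilot

Flight1 ∩ Flight2 = {Origin, Gate, Pilot}.
Origin → Capacity applies, adding Capacity
Capacity → Dest applies, adding Dest
Closure: {Origin, Dest, Gate, Capacity, Pilot}.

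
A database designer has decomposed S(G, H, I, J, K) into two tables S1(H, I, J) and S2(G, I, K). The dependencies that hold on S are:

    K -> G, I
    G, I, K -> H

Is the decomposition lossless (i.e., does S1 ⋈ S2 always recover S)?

Common attributes: S1 ∩ S2 = {I}.
No dependency enlarges {I}, so (I)⁺ = {I}.
The closure contains neither all of S1 = {H, I, J} nor all of S2 = {G, I, K}, so the common attributes are not a superkey of either fragment. The join is lossy.

No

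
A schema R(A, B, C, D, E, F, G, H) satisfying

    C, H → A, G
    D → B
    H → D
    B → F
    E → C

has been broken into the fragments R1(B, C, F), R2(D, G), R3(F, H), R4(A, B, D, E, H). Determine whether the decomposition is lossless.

No

Chase test. Columns are A, B, C, D, E, F, G, H; row i has aⱼ where attribute j ∈ Ri, else bᵢⱼ.
Initial tableau (one row per fragment):
  row 1: b11 a2 a3 b14 b15 a6 b17 b18
  row 2: b21 b22 b23 a4 b25 b26 a7 b28
  row 3: b31 b32 b33 b34 b35 a6 b37 a8
  row 4: a1 a2 b43 a4 a5 b46 b47 a8
Rows 2 and 4 agree on D; apply D→B and equate their B entries.
Rows 3 and 4 agree on H; apply H→D and equate their D entries.
Rows 1 and 2 agree on B; apply B→F and equate their F entries.
Rows 1 and 4 agree on B; apply B→F and equate their F entries.
Rows 2 and 3 agree on D; apply D→B and equate their B entries.
No row becomes fully distinguished — the join is lossy.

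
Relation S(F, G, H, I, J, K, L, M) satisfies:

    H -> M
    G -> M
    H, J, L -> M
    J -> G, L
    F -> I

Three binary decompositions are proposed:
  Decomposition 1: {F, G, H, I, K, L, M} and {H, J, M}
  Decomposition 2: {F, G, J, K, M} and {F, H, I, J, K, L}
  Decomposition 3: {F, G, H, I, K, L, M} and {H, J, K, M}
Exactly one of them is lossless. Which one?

Decomposition 1: common = {H, M}, closure = {H, M} → lossy.
Decomposition 2: common = {F, J, K}, closure = {F, G, I, J, K, L, M} → lossless.
Decomposition 3: common = {H, K, M}, closure = {H, K, M} → lossy.

Decomposition 2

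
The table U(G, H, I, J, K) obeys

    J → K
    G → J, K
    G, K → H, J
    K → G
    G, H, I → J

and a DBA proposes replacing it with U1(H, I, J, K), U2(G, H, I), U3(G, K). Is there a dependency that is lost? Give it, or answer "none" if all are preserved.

J → K lies within U1.
G → J, K: restricted closure across fragments reaches J, K.
G, K → H, J: restricted closure across fragments reaches H, J.
K → G lies within U3.
G, H, I → J: restricted closure across fragments reaches J.
Every dependency is enforceable on the fragments, so the decomposition is dependency-preserving.

none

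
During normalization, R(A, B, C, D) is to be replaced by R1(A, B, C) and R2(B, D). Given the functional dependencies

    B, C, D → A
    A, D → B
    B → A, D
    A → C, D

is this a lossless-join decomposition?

Common attributes: R1 ∩ R2 = {B}.
Closure of {B}: B → A, D applies, adding A, D; A → C, D applies, adding C. So (B)⁺ = {A, B, C, D}.
This closure contains every attribute of R1, so R1 ∩ R2 → R1. The join is lossless.

Yes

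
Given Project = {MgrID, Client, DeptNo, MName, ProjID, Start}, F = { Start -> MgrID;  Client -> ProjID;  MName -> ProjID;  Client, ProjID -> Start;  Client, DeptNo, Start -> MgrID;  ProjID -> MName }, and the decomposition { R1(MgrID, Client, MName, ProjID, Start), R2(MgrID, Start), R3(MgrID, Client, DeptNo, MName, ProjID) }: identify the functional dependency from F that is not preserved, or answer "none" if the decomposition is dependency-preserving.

Start → MgrID lies within R1.
Client → ProjID lies within R1.
MName → ProjID lies within R1.
Client, ProjID → Start lies within R1.
Client, DeptNo, Start → MgrID: restricted closure across fragments reaches MgrID.
ProjID → MName lies within R1.
Every dependency is enforceable on the fragments, so the decomposition is dependency-preserving.

none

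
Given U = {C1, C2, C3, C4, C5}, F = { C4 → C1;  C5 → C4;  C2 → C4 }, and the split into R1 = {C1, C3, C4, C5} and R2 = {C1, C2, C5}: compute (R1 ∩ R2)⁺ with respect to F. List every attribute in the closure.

C1, C4, C5

R1 ∩ R2 = {C1, C5}.
C5 → C4 applies, adding C4
Closure: {C1, C4, C5}.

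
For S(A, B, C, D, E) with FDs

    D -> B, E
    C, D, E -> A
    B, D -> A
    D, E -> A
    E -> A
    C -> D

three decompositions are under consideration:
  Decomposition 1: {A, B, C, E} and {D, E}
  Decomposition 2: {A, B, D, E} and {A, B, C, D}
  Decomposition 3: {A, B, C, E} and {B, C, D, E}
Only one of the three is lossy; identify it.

Decomposition 1

Decomposition 1: common = {E}, closure = {A, E} → lossy.
Decomposition 2: common = {A, B, D}, closure = {A, B, D, E} → lossless.
Decomposition 3: common = {B, C, E}, closure = {A, B, C, D, E} → lossless.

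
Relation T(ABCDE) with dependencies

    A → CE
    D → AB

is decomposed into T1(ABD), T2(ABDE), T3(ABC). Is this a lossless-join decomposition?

Chase test. Columns are ABCDE; row i has aⱼ where attribute j ∈ Ti, else bᵢⱼ.
Initial tableau (one row per fragment):
  row 1: a1 a2 b13 a4 b15
  row 2: a1 a2 b23 a4 a5
  row 3: a1 a2 a3 b34 b35
Rows 1 and 2 agree on A; apply A→CE and equate their CE entries.
Rows 1 and 3 agree on A; apply A→CE and equate their CE entries.
Row 1 is now all distinguished symbols — the join is lossless.

Yes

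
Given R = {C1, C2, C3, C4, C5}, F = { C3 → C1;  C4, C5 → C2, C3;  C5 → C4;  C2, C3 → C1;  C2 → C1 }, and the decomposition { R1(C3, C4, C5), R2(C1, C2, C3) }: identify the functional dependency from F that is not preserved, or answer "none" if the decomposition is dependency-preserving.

C4, C5 → C2, C3

Check C4, C5 → C2, C3: no single fragment contains all of {C2, C3, C4, C5}, and the restricted closure of {C4, C5} across the fragments never reaches {C2, C3}.
C3 → C1 is preserved.
C5 → C4 is preserved.
C2, C3 → C1 is preserved.
C2 → C1 is preserved.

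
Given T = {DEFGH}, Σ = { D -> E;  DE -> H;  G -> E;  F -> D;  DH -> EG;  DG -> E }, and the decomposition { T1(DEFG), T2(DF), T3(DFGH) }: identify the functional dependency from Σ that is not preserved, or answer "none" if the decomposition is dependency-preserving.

D → E lies within T1.
DE → H: restricted closure across fragments reaches H.
G → E lies within T1.
F → D lies within T1.
DH → EG: restricted closure across fragments reaches EG.
DG → E lies within T1.
Every dependency is enforceable on the fragments, so the decomposition is dependency-preserving.

none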